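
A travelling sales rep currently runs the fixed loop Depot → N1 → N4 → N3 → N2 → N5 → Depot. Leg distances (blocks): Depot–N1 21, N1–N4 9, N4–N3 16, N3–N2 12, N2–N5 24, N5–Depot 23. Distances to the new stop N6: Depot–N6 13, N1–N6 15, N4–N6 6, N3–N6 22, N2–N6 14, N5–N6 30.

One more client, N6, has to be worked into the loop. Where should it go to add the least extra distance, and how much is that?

Minimum extra distance: 7 blocks, inserting N6 between Depot and N1.

Insertion cost between consecutive stops i–j is d(i,N6) + d(N6,j) − d(i,j):
  between Depot and N1: 13 + 15 − 21 = 7
  between N1 and N4: 15 + 6 − 9 = 12
  between N4 and N3: 6 + 22 − 16 = 12
  between N3 and N2: 22 + 14 − 12 = 24
  between N2 and N5: 14 + 30 − 24 = 20
  between N5 and Depot: 30 + 13 − 23 = 20
Cheapest insertion is between Depot and N1, adding 7.
New total = 105 + 7 = 112.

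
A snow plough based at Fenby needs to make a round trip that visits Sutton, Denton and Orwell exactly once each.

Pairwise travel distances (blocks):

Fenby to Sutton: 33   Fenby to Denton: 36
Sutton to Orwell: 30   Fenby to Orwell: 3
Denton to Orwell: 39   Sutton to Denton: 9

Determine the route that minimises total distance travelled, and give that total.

With 3 stops there are 3!/2 = 3 distinct round trips (a route and its reverse cost the same).
Fenby → Sutton → Denton → Orwell → Fenby: 33+9+39+3 = 84
Fenby → Sutton → Orwell → Denton → Fenby: 33+30+39+36 = 138
Fenby → Denton → Sutton → Orwell → Fenby: 36+9+30+3 = 78
The minimum is 78.
One optimal route: Fenby → Denton → Sutton → Orwell → Fenby (or its reverse).

Minimum total distance: 78 blocks.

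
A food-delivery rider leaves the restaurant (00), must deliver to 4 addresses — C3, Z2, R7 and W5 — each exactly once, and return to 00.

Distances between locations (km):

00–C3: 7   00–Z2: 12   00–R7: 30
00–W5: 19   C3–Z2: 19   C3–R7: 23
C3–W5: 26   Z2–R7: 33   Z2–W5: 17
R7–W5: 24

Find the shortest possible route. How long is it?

With 4 stops there are 4!/2 = 12 distinct round trips (a route and its reverse cost the same).
00-C3-Z2-R7-W5-00: 7+19+33+24+19 = 102
00-C3-Z2-W5-R7-00: 7+19+17+24+30 = 97
00-C3-R7-Z2-W5-00: 7+23+33+17+19 = 99
00-C3-R7-W5-Z2-00: 7+23+24+17+12 = 83
00-C3-W5-Z2-R7-00: 7+26+17+33+30 = 113
00-C3-W5-R7-Z2-00: 7+26+24+33+12 = 102
00-Z2-C3-R7-W5-00: 12+19+23+24+19 = 97
00-Z2-C3-W5-R7-00: 12+19+26+24+30 = 111
00-Z2-R7-C3-W5-00: 12+33+23+26+19 = 113
00-Z2-W5-C3-R7-00: 12+17+26+23+30 = 108
00-R7-C3-Z2-W5-00: 30+23+19+17+19 = 108
00-R7-Z2-C3-W5-00: 30+33+19+26+19 = 127
The minimum is 83.
One optimal route: 00 → C3 → R7 → W5 → Z2 → 00 (or its reverse).

Shortest round trip = 83 km.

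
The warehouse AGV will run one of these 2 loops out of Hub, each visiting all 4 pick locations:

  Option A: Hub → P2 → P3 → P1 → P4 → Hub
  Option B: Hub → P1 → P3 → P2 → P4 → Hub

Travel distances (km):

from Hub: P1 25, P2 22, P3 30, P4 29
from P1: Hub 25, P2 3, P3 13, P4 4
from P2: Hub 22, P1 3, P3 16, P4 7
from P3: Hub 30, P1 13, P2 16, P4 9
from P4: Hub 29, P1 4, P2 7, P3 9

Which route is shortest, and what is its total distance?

84 km — Option A is the shortest.

Option A: 22 + 16 + 13 + 4 + 29 = 84
Option B: 25 + 13 + 16 + 7 + 29 = 90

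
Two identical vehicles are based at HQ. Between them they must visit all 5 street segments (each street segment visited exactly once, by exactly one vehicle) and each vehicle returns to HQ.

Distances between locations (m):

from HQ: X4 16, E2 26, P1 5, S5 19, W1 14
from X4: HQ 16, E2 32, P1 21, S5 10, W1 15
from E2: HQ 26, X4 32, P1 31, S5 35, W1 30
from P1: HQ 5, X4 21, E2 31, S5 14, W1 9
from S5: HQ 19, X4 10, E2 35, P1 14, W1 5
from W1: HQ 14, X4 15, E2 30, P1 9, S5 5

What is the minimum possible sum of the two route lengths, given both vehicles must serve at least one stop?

97 m — the smallest possible combined total.

Try each way of splitting the stops between the two vehicles (each non-empty) and, for each split, find the best tour for each vehicle:
  {X4} + {E2, P1, S5, W1}: 32 + 80 = 112
  {E2} + {X4, P1, S5, W1}: 52 + 45 = 97
  {X4, E2} + {P1, S5, W1}: 74 + 38 = 112
  {P1} + {X4, E2, S5, W1}: 10 + 87 = 97
  {X4, P1} + {E2, S5, W1}: 42 + 80 = 122
  {E2, P1} + {X4, S5, W1}: 62 + 45 = 107
  … (15 splits in total)
Best: vehicle 1 HQ → E2 → HQ = 52; vehicle 2 HQ → X4 → S5 → W1 → P1 → HQ = 45; combined 97.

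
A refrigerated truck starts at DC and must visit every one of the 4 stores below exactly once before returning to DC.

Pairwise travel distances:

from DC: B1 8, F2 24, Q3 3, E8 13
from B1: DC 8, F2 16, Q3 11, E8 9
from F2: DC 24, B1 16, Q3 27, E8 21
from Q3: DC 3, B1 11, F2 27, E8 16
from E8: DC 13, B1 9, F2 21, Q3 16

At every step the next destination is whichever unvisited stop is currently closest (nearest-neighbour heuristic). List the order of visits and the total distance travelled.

At DC the remaining stops are Q3 3, B1 8, E8 13, F2 24; go to Q3.
At Q3 the remaining stops are B1 11, E8 16, F2 27; go to B1.
At B1 the remaining stops are E8 9, F2 16; go to E8.
At E8 the remaining stops are F2 21; go to F2.
Return F2→DC: 24.
Total = 3 + 11 + 9 + 21 + 24 = 68.

Nearest-neighbour total = 68; route DC → Q3 → B1 → E8 → F2 → DC.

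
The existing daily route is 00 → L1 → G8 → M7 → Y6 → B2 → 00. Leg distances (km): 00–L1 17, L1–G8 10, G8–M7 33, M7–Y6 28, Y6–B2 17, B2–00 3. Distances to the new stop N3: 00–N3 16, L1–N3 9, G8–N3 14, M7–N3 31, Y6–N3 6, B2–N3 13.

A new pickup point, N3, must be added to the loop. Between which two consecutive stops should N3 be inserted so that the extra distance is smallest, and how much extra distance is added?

Adding 2 km by placing N3 on the Y6–B2 leg.

Insertion cost between consecutive stops i–j is d(i,N3) + d(N3,j) − d(i,j):
  between 00 and L1: 16 + 9 − 17 = 8
  between L1 and G8: 9 + 14 − 10 = 13
  between G8 and M7: 14 + 31 − 33 = 12
  between M7 and Y6: 31 + 6 − 28 = 9
  between Y6 and B2: 6 + 13 − 17 = 2
  between B2 and 00: 13 + 16 − 3 = 26
Cheapest insertion is between Y6 and B2, adding 2.
New total = 108 + 2 = 110.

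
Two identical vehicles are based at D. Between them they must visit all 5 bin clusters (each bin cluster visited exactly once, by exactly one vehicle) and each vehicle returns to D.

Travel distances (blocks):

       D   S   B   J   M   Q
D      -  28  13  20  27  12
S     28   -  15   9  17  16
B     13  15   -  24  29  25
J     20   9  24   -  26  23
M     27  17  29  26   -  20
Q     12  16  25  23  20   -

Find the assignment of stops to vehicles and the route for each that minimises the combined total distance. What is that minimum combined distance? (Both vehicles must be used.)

Try each way of splitting the stops between the two vehicles (each non-empty) and, for each split, find the best tour for each vehicle:
  {S} + {B, J, M, Q}: 56 + 95 = 151
  {B} + {S, J, M, Q}: 26 + 78 = 104
  {S, B} + {J, M, Q}: 56 + 78 = 134
  {J} + {S, B, M, Q}: 40 + 77 = 117
  {S, J} + {B, M, Q}: 57 + 74 = 131
  {B, J} + {S, M, Q}: 57 + 72 = 129
  … (15 splits in total)
Best: vehicle 1 D → B → D = 26; vehicle 2 D → J → S → M → Q → D = 78; combined 104.

104 blocks — the smallest possible combined total.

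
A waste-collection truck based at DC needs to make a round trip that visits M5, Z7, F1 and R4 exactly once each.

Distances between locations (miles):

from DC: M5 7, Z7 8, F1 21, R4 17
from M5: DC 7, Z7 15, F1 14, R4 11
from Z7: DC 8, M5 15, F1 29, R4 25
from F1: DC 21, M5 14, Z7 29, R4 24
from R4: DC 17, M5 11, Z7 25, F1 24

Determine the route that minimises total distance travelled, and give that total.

Minimum total distance: 78 miles.

There are 12 distinct closed tours to check (reversals are equivalent).
DC-M5-Z7-F1-R4-DC: 7+15+29+24+17 = 92
DC-M5-Z7-R4-F1-DC: 7+15+25+24+21 = 92
DC-M5-F1-Z7-R4-DC: 7+14+29+25+17 = 92
DC-M5-F1-R4-Z7-DC: 7+14+24+25+8 = 78
DC-M5-R4-Z7-F1-DC: 7+11+25+29+21 = 93
DC-M5-R4-F1-Z7-DC: 7+11+24+29+8 = 79
DC-Z7-M5-F1-R4-DC: 8+15+14+24+17 = 78
DC-Z7-M5-R4-F1-DC: 8+15+11+24+21 = 79
DC-Z7-F1-M5-R4-DC: 8+29+14+11+17 = 79
DC-Z7-R4-M5-F1-DC: 8+25+11+14+21 = 79
DC-F1-M5-Z7-R4-DC: 21+14+15+25+17 = 92
DC-F1-Z7-M5-R4-DC: 21+29+15+11+17 = 93
The minimum is 78.
One optimal route: DC → M5 → F1 → R4 → Z7 → DC (or its reverse).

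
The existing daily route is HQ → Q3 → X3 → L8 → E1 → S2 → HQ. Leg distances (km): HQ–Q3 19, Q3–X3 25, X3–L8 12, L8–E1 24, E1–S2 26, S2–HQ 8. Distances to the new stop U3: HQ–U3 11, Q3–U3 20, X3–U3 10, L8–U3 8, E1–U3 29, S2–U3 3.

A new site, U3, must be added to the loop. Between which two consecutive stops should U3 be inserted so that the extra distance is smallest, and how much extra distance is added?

Adding 5 km by placing U3 on the Q3–X3 leg.

Insertion cost between consecutive stops i–j is d(i,U3) + d(U3,j) − d(i,j):
  between HQ and Q3: 11 + 20 − 19 = 12
  between Q3 and X3: 20 + 10 − 25 = 5
  between X3 and L8: 10 + 8 − 12 = 6
  between L8 and E1: 8 + 29 − 24 = 13
  between E1 and S2: 29 + 3 − 26 = 6
  between S2 and HQ: 3 + 11 − 8 = 6
Cheapest insertion is between Q3 and X3, adding 5.
New total = 114 + 5 = 119.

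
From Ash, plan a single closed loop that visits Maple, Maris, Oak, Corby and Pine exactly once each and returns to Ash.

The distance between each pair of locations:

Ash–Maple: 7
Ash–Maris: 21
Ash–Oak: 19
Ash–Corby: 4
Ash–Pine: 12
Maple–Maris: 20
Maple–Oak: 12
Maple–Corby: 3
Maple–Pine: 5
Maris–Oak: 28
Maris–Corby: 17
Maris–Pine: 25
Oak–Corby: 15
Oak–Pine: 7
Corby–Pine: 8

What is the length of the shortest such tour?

There are 60 distinct closed tours to check (reversals are equivalent).
Ash-Maple-Maris-Oak-Corby-Pine-Ash: 7+20+28+15+8+12 = 90
Ash-Maple-Maris-Oak-Pine-Corby-Ash: 7+20+28+7+8+4 = 74
Ash-Maple-Maris-Corby-Oak-Pine-Ash: 7+20+17+15+7+12 = 78
Ash-Maple-Maris-Corby-Pine-Oak-Ash: 7+20+17+8+7+19 = 78
Ash-Maple-Maris-Pine-Oak-Corby-Ash: 7+20+25+7+15+4 = 78
Ash-Maple-Maris-Pine-Corby-Oak-Ash: 7+20+25+8+15+19 = 94
Ash-Maple-Oak-Maris-Corby-Pine-Ash: 7+12+28+17+8+12 = 84
Ash-Maple-Oak-Maris-Pine-Corby-Ash: 7+12+28+25+8+4 = 84
Ash-Maple-Oak-Corby-Maris-Pine-Ash: 7+12+15+17+25+12 = 88
Ash-Maple-Oak-Corby-Pine-Maris-Ash: 7+12+15+8+25+21 = 88
Ash-Maple-Oak-Pine-Maris-Corby-Ash: 7+12+7+25+17+4 = 72
Ash-Maple-Oak-Pine-Corby-Maris-Ash: 7+12+7+8+17+21 = 72
Ash-Maple-Corby-Maris-Oak-Pine-Ash: 7+3+17+28+7+12 = 74
Ash-Maple-Corby-Maris-Pine-Oak-Ash: 7+3+17+25+7+19 = 78
… (46 more)
Ash-Maple-Pine-Oak-Maris-Corby-Ash: 7+5+7+28+17+4 = 68  ← best
The minimum is 68.
One optimal route: Ash → Maple → Pine → Oak → Maris → Corby → Ash (or its reverse).

Minimum total distance: 68.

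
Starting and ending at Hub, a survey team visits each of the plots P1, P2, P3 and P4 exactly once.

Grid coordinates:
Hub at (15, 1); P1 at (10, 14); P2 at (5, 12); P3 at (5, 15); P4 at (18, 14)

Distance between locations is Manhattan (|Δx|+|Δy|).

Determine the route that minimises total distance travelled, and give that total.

Hub → P1 → P2 → P3 → P4 → Hub: 18+7+3+14+16 = 58
Hub → P1 → P2 → P4 → P3 → Hub: 18+7+15+14+24 = 78
Hub → P1 → P3 → P2 → P4 → Hub: 18+6+3+15+16 = 58
Hub → P1 → P3 → P4 → P2 → Hub: 18+6+14+15+21 = 74
Hub → P1 → P4 → P2 → P3 → Hub: 18+8+15+3+24 = 68
Hub → P1 → P4 → P3 → P2 → Hub: 18+8+14+3+21 = 64
Hub → P2 → P1 → P3 → P4 → Hub: 21+7+6+14+16 = 64
Hub → P2 → P1 → P4 → P3 → Hub: 21+7+8+14+24 = 74
Hub → P2 → P3 → P1 → P4 → Hub: 21+3+6+8+16 = 54
Hub → P2 → P4 → P1 → P3 → Hub: 21+15+8+6+24 = 74
Hub → P3 → P1 → P2 → P4 → Hub: 24+6+7+15+16 = 68
Hub → P3 → P2 → P1 → P4 → Hub: 24+3+7+8+16 = 58
The minimum is 54.
One optimal route: Hub → P2 → P3 → P1 → P4 → Hub (or its reverse).

Minimum total distance: 54.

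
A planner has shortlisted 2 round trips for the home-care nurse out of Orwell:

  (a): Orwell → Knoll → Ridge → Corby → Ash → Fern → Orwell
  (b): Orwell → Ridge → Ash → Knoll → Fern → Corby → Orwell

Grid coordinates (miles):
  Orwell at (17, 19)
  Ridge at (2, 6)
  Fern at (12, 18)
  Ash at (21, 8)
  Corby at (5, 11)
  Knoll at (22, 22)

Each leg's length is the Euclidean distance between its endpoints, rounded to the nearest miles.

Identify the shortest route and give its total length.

72 miles — (a) is the shortest.

(a): 6 + 26 + 6 + 16 + 13 + 5 = 72
(b): 20 + 19 + 14 + 11 + 10 + 14 = 88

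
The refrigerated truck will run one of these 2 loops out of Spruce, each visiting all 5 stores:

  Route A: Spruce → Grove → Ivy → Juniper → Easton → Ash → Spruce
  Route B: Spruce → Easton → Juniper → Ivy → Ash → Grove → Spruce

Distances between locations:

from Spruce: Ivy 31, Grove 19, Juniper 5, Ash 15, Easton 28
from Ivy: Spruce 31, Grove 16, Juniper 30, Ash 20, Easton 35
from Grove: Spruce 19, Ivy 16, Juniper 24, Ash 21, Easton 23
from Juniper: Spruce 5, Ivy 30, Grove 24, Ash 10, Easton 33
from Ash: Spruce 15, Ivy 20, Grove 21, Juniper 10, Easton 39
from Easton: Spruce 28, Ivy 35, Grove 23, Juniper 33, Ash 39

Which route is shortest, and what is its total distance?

Route A: 19 + 16 + 30 + 33 + 39 + 15 = 152
Route B: 28 + 33 + 30 + 20 + 21 + 19 = 151

Shortest is Route B, total 151.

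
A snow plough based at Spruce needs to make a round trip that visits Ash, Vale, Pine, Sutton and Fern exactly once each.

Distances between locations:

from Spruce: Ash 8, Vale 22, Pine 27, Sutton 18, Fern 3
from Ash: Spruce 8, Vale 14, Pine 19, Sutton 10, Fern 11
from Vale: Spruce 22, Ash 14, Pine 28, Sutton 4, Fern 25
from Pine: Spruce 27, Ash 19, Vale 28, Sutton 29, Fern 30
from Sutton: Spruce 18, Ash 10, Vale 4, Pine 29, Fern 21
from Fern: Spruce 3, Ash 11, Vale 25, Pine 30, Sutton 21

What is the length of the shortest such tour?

Shortest round trip = 83.

With 5 stops there are 5!/2 = 60 distinct round trips (a route and its reverse cost the same).
Spruce-Ash-Vale-Pine-Sutton-Fern-Spruce: 8+14+28+29+21+3 = 103
Spruce-Ash-Vale-Pine-Fern-Sutton-Spruce: 8+14+28+30+21+18 = 119
Spruce-Ash-Vale-Sutton-Pine-Fern-Spruce: 8+14+4+29+30+3 = 88
Spruce-Ash-Vale-Sutton-Fern-Pine-Spruce: 8+14+4+21+30+27 = 104
Spruce-Ash-Vale-Fern-Pine-Sutton-Spruce: 8+14+25+30+29+18 = 124
Spruce-Ash-Vale-Fern-Sutton-Pine-Spruce: 8+14+25+21+29+27 = 124
Spruce-Ash-Pine-Vale-Sutton-Fern-Spruce: 8+19+28+4+21+3 = 83
Spruce-Ash-Pine-Vale-Fern-Sutton-Spruce: 8+19+28+25+21+18 = 119
Spruce-Ash-Pine-Sutton-Vale-Fern-Spruce: 8+19+29+4+25+3 = 88
Spruce-Ash-Pine-Sutton-Fern-Vale-Spruce: 8+19+29+21+25+22 = 124
Spruce-Ash-Pine-Fern-Vale-Sutton-Spruce: 8+19+30+25+4+18 = 104
Spruce-Ash-Pine-Fern-Sutton-Vale-Spruce: 8+19+30+21+4+22 = 104
Spruce-Ash-Sutton-Vale-Pine-Fern-Spruce: 8+10+4+28+30+3 = 83
Spruce-Ash-Sutton-Vale-Fern-Pine-Spruce: 8+10+4+25+30+27 = 104
… (46 more)
The minimum is 83.
One optimal route: Spruce → Ash → Pine → Vale → Sutton → Fern → Spruce (or its reverse).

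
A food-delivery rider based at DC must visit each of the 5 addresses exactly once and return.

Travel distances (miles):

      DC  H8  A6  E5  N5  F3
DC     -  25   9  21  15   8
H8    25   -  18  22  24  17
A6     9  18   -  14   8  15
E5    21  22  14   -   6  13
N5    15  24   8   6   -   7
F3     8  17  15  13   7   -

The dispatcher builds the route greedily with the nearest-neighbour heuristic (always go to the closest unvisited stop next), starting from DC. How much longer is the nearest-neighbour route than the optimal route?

The nearest-neighbour route is 8 miles longer than optimal.

DC: F3=8, A6=9, N5=15, E5=21, H8=25 ⇒ F3
F3: N5=7, E5=13, A6=15, H8=17 ⇒ N5
N5: E5=6, A6=8, H8=24 ⇒ E5
E5: A6=14, H8=22 ⇒ A6
A6: H8=18 ⇒ H8
NN route DC → F3 → N5 → E5 → A6 → H8 → DC costs 78.
Optimal: DC → A6 → H8 → E5 → N5 → F3 → DC costs 70 (by enumerating all 60 distinct tours).
Excess = 78 − 70 = 8.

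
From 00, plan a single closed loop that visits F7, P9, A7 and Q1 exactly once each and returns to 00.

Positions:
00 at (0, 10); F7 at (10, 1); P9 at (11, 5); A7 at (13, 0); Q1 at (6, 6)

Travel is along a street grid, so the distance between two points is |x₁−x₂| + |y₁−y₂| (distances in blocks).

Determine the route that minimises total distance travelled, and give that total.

Shortest round trip = 46 blocks.

With 4 stops there are 4!/2 = 12 distinct round trips (a route and its reverse cost the same).
00→F7→P9→A7→Q1→00: 19+5+7+13+10 = 54
00→F7→P9→Q1→A7→00: 19+5+6+13+23 = 66
00→F7→A7→P9→Q1→00: 19+4+7+6+10 = 46
00→F7→A7→Q1→P9→00: 19+4+13+6+16 = 58
00→F7→Q1→P9→A7→00: 19+9+6+7+23 = 64
00→F7→Q1→A7→P9→00: 19+9+13+7+16 = 64
00→P9→F7→A7→Q1→00: 16+5+4+13+10 = 48
00→P9→F7→Q1→A7→00: 16+5+9+13+23 = 66
00→P9→A7→F7→Q1→00: 16+7+4+9+10 = 46
00→P9→Q1→F7→A7→00: 16+6+9+4+23 = 58
00→A7→F7→P9→Q1→00: 23+4+5+6+10 = 48
00→A7→P9→F7→Q1→00: 23+7+5+9+10 = 54
The minimum is 46.
One optimal route: 00 → F7 → A7 → P9 → Q1 → 00 (or its reverse).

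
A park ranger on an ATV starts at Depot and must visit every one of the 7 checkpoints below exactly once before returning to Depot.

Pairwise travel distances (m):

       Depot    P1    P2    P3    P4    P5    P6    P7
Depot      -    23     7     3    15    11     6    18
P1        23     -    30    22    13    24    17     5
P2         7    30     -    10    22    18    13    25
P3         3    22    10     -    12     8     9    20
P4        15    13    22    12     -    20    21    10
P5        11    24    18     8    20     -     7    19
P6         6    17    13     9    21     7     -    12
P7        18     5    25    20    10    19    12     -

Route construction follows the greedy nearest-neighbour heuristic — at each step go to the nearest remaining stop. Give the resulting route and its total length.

At Depot the remaining stops are P3 3, P6 6, P2 7, P5 11, P4 15, P7 18, P1 23; go to P3.
At P3 the remaining stops are P5 8, P6 9, P2 10, P4 12, P7 20, P1 22; go to P5.
At P5 the remaining stops are P6 7, P2 18, P7 19, P4 20, P1 24; go to P6.
At P6 the remaining stops are P7 12, P2 13, P1 17, P4 21; go to P7.
At P7 the remaining stops are P1 5, P4 10, P2 25; go to P1.
At P1 the remaining stops are P4 13, P2 30; go to P4.
At P4 the remaining stops are P2 22; go to P2.
Return P2→Depot: 7.
Total = 3 + 8 + 7 + 12 + 5 + 13 + 22 + 7 = 77.

Nearest-neighbour total = 77 m; route Depot → P3 → P5 → P6 → P7 → P1 → P4 → P2 → Depot.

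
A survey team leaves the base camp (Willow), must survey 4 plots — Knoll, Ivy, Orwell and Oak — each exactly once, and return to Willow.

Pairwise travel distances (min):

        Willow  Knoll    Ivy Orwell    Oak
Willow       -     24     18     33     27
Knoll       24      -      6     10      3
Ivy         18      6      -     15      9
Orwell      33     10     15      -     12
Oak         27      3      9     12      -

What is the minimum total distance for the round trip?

Minimum total distance: 72 min.

There are 12 distinct closed tours to check (reversals are equivalent).
Willow → Knoll → Ivy → Orwell → Oak → Willow: 24+6+15+12+27 = 84
Willow → Knoll → Ivy → Oak → Orwell → Willow: 24+6+9+12+33 = 84
Willow → Knoll → Orwell → Ivy → Oak → Willow: 24+10+15+9+27 = 85
Willow → Knoll → Orwell → Oak → Ivy → Willow: 24+10+12+9+18 = 73
Willow → Knoll → Oak → Ivy → Orwell → Willow: 24+3+9+15+33 = 84
Willow → Knoll → Oak → Orwell → Ivy → Willow: 24+3+12+15+18 = 72
Willow → Ivy → Knoll → Orwell → Oak → Willow: 18+6+10+12+27 = 73
Willow → Ivy → Knoll → Oak → Orwell → Willow: 18+6+3+12+33 = 72
Willow → Ivy → Orwell → Knoll → Oak → Willow: 18+15+10+3+27 = 73
Willow → Ivy → Oak → Knoll → Orwell → Willow: 18+9+3+10+33 = 73
Willow → Orwell → Knoll → Ivy → Oak → Willow: 33+10+6+9+27 = 85
Willow → Orwell → Ivy → Knoll → Oak → Willow: 33+15+6+3+27 = 84
The minimum is 72.
One optimal route: Willow → Knoll → Oak → Orwell → Ivy → Willow (or its reverse).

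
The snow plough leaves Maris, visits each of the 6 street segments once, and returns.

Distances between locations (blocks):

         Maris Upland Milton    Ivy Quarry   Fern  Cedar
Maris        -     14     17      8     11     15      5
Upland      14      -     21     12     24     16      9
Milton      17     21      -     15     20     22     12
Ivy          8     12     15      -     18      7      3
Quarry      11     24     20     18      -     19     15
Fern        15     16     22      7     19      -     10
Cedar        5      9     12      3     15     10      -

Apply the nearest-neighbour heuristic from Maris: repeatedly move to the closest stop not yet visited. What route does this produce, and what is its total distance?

Nearest-neighbour total = 83 blocks; route Maris → Cedar → Ivy → Fern → Upland → Milton → Quarry → Maris.

Maris → [Cedar:5 / Ivy:8 / Quarry:11 / Upland:14 / Fern:15 / Milton:17] → Cedar (5)
Cedar → [Ivy:3 / Upland:9 / Fern:10 / Milton:12 / Quarry:15] → Ivy (3)
Ivy → [Fern:7 / Upland:12 / Milton:15 / Quarry:18] → Fern (7)
Fern → [Upland:16 / Quarry:19 / Milton:22] → Upland (16)
Upland → [Milton:21 / Quarry:24] → Milton (21)
Milton → [Quarry:20] → Quarry (20)
Return Quarry→Maris: 11.
Total = 5 + 3 + 7 + 16 + 21 + 20 + 11 = 83.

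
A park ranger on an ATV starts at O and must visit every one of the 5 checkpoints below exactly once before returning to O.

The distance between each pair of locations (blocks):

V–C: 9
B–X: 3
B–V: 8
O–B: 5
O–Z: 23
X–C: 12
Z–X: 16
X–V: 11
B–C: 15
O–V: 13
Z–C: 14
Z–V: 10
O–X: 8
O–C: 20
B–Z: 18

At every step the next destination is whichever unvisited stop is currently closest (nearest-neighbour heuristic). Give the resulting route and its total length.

Total distance 65 blocks via the nearest-neighbour route O → B → X → V → C → Z → O.

At O the remaining stops are B 5, X 8, V 13, C 20, Z 23; go to B.
At B the remaining stops are X 3, V 8, C 15, Z 18; go to X.
At X the remaining stops are V 11, C 12, Z 16; go to V.
At V the remaining stops are C 9, Z 10; go to C.
At C the remaining stops are Z 14; go to Z.
Return Z→O: 23.
Total = 5 + 3 + 11 + 9 + 14 + 23 = 65.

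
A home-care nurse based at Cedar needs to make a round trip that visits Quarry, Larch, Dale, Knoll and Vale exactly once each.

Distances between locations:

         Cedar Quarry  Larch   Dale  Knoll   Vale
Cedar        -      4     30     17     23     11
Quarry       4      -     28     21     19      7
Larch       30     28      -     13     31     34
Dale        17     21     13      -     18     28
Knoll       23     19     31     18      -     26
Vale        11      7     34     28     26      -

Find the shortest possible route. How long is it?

With 5 stops there are 5!/2 = 60 distinct round trips (a route and its reverse cost the same).
Cedar→Quarry→Larch→Dale→Knoll→Vale→Cedar: 4+28+13+18+26+11 = 100
Cedar→Quarry→Larch→Dale→Vale→Knoll→Cedar: 4+28+13+28+26+23 = 122
Cedar→Quarry→Larch→Knoll→Dale→Vale→Cedar: 4+28+31+18+28+11 = 120
Cedar→Quarry→Larch→Knoll→Vale→Dale→Cedar: 4+28+31+26+28+17 = 134
Cedar→Quarry→Larch→Vale→Dale→Knoll→Cedar: 4+28+34+28+18+23 = 135
Cedar→Quarry→Larch→Vale→Knoll→Dale→Cedar: 4+28+34+26+18+17 = 127
Cedar→Quarry→Dale→Larch→Knoll→Vale→Cedar: 4+21+13+31+26+11 = 106
Cedar→Quarry→Dale→Larch→Vale→Knoll→Cedar: 4+21+13+34+26+23 = 121
Cedar→Quarry→Dale→Knoll→Larch→Vale→Cedar: 4+21+18+31+34+11 = 119
Cedar→Quarry→Dale→Knoll→Vale→Larch→Cedar: 4+21+18+26+34+30 = 133
Cedar→Quarry→Dale→Vale→Larch→Knoll→Cedar: 4+21+28+34+31+23 = 141
Cedar→Quarry→Dale→Vale→Knoll→Larch→Cedar: 4+21+28+26+31+30 = 140
Cedar→Quarry→Knoll→Larch→Dale→Vale→Cedar: 4+19+31+13+28+11 = 106
Cedar→Quarry→Knoll→Larch→Vale→Dale→Cedar: 4+19+31+34+28+17 = 133
… (46 more)
Cedar→Quarry→Vale→Knoll→Larch→Dale→Cedar: 4+7+26+31+13+17 = 98  ← best
The minimum is 98.
One optimal route: Cedar → Quarry → Vale → Knoll → Larch → Dale → Cedar (or its reverse).

Minimum total distance: 98.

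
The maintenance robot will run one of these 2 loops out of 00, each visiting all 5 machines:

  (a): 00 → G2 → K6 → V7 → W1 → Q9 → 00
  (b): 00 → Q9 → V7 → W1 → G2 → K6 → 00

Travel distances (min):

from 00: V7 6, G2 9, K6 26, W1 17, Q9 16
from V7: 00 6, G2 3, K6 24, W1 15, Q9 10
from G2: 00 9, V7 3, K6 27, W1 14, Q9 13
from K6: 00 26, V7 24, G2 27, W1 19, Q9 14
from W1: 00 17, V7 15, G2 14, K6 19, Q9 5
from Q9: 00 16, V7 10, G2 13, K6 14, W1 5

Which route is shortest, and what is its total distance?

(a): 9 + 27 + 24 + 15 + 5 + 16 = 96
(b): 16 + 10 + 15 + 14 + 27 + 26 = 108

Shortest is (a), total 96 min.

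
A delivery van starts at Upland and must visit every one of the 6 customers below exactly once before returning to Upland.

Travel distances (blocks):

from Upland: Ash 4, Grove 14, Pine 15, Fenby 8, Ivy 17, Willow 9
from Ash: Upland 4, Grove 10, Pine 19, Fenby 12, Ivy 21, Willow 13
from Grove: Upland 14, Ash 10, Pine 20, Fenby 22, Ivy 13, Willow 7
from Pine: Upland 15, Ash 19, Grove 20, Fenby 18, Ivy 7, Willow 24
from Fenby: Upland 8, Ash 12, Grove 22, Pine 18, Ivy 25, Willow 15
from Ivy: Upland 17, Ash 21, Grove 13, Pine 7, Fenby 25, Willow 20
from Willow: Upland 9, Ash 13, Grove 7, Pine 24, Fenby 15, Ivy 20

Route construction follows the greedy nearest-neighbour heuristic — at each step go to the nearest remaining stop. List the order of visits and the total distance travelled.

Total distance 78 blocks via the nearest-neighbour route Upland → Ash → Grove → Willow → Fenby → Pine → Ivy → Upland.

Upland → [Ash:4 / Fenby:8 / Willow:9 / Grove:14 / Pine:15 / Ivy:17] → Ash (4)
Ash → [Grove:10 / Fenby:12 / Willow:13 / Pine:19 / Ivy:21] → Grove (10)
Grove → [Willow:7 / Ivy:13 / Pine:20 / Fenby:22] → Willow (7)
Willow → [Fenby:15 / Ivy:20 / Pine:24] → Fenby (15)
Fenby → [Pine:18 / Ivy:25] → Pine (18)
Pine → [Ivy:7] → Ivy (7)
Return Ivy→Upland: 17.
Total = 4 + 10 + 7 + 15 + 18 + 7 + 17 = 78.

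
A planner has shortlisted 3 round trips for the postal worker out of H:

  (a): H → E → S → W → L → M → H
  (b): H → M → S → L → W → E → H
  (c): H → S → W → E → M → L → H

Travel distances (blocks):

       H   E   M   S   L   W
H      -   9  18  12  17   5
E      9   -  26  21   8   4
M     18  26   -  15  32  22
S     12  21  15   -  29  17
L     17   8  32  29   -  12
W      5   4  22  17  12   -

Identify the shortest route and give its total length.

(a): 9 + 21 + 17 + 12 + 32 + 18 = 109
(b): 18 + 15 + 29 + 12 + 4 + 9 = 87
(c): 12 + 17 + 4 + 26 + 32 + 17 = 108

Shortest is (b), total 87 blocks.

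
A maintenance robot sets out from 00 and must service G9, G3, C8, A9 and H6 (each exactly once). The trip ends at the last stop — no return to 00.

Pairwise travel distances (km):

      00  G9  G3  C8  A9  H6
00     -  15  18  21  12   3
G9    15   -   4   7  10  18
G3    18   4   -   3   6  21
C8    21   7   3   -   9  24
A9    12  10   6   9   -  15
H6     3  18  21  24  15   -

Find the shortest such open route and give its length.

34 km — the minimum one-way total.

There are 5! = 120 possible orderings.
00 → G9 → G3 → C8 → A9 → H6: 15+4+3+9+15 = 46
00 → G9 → G3 → C8 → H6 → A9: 15+4+3+24+15 = 61
00 → G9 → G3 → A9 → C8 → H6: 15+4+6+9+24 = 58
00 → G9 → G3 → A9 → H6 → C8: 15+4+6+15+24 = 64
00 → G9 → G3 → H6 → C8 → A9: 15+4+21+24+9 = 73
00 → G9 → G3 → H6 → A9 → C8: 15+4+21+15+9 = 64
00 → G9 → C8 → G3 → A9 → H6: 15+7+3+6+15 = 46
00 → G9 → C8 → G3 → H6 → A9: 15+7+3+21+15 = 61
00 → G9 → C8 → A9 → G3 → H6: 15+7+9+6+21 = 58
00 → G9 → C8 → A9 → H6 → G3: 15+7+9+15+21 = 67
00 → G9 → C8 → H6 → G3 → A9: 15+7+24+21+6 = 73
00 → G9 → C8 → H6 → A9 → G3: 15+7+24+15+6 = 67
00 → G9 → A9 → G3 → C8 → H6: 15+10+6+3+24 = 58
00 → G9 → A9 → G3 → H6 → C8: 15+10+6+21+24 = 76
… (106 more)
00 → H6 → A9 → G3 → C8 → G9: 3+15+6+3+7 = 34  ← best
The minimum is 34.
One shortest path: 00 → H6 → A9 → G3 → C8 → G9.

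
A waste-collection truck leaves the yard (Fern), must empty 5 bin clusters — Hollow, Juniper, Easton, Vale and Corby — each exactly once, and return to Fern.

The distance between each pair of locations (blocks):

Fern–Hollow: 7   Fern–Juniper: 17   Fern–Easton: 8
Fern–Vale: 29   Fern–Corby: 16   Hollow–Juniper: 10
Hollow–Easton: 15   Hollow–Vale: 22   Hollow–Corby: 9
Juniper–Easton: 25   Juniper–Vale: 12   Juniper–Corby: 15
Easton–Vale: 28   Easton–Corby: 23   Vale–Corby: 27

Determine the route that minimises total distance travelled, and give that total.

Shortest round trip = 79 blocks.

With 5 stops there are 5!/2 = 60 distinct round trips (a route and its reverse cost the same).
Fern-Hollow-Juniper-Easton-Vale-Corby-Fern: 7+10+25+28+27+16 = 113
Fern-Hollow-Juniper-Easton-Corby-Vale-Fern: 7+10+25+23+27+29 = 121
Fern-Hollow-Juniper-Vale-Easton-Corby-Fern: 7+10+12+28+23+16 = 96
Fern-Hollow-Juniper-Vale-Corby-Easton-Fern: 7+10+12+27+23+8 = 87
Fern-Hollow-Juniper-Corby-Easton-Vale-Fern: 7+10+15+23+28+29 = 112
Fern-Hollow-Juniper-Corby-Vale-Easton-Fern: 7+10+15+27+28+8 = 95
Fern-Hollow-Easton-Juniper-Vale-Corby-Fern: 7+15+25+12+27+16 = 102
Fern-Hollow-Easton-Juniper-Corby-Vale-Fern: 7+15+25+15+27+29 = 118
Fern-Hollow-Easton-Vale-Juniper-Corby-Fern: 7+15+28+12+15+16 = 93
Fern-Hollow-Easton-Vale-Corby-Juniper-Fern: 7+15+28+27+15+17 = 109
Fern-Hollow-Easton-Corby-Juniper-Vale-Fern: 7+15+23+15+12+29 = 101
Fern-Hollow-Easton-Corby-Vale-Juniper-Fern: 7+15+23+27+12+17 = 101
Fern-Hollow-Vale-Juniper-Easton-Corby-Fern: 7+22+12+25+23+16 = 105
Fern-Hollow-Vale-Juniper-Corby-Easton-Fern: 7+22+12+15+23+8 = 87
… (46 more)
Fern-Hollow-Corby-Juniper-Vale-Easton-Fern: 7+9+15+12+28+8 = 79  ← best
The minimum is 79.
One optimal route: Fern → Hollow → Corby → Juniper → Vale → Easton → Fern (or its reverse).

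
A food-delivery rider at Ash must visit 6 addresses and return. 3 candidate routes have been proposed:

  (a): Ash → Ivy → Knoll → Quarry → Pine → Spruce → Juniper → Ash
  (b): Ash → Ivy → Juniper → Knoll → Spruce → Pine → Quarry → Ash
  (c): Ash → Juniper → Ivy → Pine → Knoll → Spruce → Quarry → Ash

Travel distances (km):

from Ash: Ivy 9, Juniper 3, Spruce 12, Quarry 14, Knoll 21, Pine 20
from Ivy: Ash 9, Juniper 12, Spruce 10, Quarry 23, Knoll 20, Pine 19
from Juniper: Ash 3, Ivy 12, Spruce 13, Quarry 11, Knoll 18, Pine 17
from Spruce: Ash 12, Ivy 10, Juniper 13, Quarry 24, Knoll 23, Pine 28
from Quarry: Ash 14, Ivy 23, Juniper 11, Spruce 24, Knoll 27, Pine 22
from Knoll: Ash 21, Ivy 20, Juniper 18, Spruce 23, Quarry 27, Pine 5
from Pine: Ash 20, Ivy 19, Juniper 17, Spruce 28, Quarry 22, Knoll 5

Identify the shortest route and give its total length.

Shortest is (c), total 100 km.

(a): 9 + 20 + 27 + 22 + 28 + 13 + 3 = 122
(b): 9 + 12 + 18 + 23 + 28 + 22 + 14 = 126
(c): 3 + 12 + 19 + 5 + 23 + 24 + 14 = 100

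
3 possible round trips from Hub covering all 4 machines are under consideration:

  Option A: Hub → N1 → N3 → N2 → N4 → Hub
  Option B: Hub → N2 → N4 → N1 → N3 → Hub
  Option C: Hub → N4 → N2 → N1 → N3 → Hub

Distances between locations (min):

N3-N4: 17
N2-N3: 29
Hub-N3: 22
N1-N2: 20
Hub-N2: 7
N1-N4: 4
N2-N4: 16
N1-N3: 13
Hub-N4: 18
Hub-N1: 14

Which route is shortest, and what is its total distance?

62 min — Option B is the shortest.

Option A: 14 + 13 + 29 + 16 + 18 = 90
Option B: 7 + 16 + 4 + 13 + 22 = 62
Option C: 18 + 16 + 20 + 13 + 22 = 89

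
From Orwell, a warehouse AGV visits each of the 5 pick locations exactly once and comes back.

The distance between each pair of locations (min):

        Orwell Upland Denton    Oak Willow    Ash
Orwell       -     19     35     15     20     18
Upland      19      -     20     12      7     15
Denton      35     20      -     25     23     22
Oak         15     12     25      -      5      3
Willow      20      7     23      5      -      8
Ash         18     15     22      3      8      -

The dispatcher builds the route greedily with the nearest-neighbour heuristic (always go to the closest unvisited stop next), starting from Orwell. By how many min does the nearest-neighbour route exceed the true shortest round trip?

1 min longer than the optimal tour.

Orwell: Oak=15, Ash=18, Upland=19, Willow=20, Denton=35 ⇒ Oak
Oak: Ash=3, Willow=5, Upland=12, Denton=25 ⇒ Ash
Ash: Willow=8, Upland=15, Denton=22 ⇒ Willow
Willow: Upland=7, Denton=23 ⇒ Upland
Upland: Denton=20 ⇒ Denton
NN route Orwell → Oak → Ash → Willow → Upland → Denton → Orwell costs 88.
Optimal: Orwell → Oak → Willow → Upland → Denton → Ash → Orwell costs 87 (by enumerating all 60 distinct tours).
Excess = 88 − 87 = 1.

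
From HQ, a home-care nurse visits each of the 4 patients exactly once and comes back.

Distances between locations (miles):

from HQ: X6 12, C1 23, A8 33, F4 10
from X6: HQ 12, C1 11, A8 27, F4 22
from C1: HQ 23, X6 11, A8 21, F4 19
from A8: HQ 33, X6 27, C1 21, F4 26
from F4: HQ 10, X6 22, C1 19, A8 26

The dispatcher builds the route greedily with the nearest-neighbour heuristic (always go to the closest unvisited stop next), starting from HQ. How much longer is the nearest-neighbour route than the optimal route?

HQ: F4=10, X6=12, C1=23, A8=33 ⇒ F4
F4: C1=19, X6=22, A8=26 ⇒ C1
C1: X6=11, A8=21 ⇒ X6
X6: A8=27 ⇒ A8
NN route HQ → F4 → C1 → X6 → A8 → HQ costs 100.
Optimal: HQ → X6 → C1 → A8 → F4 → HQ costs 80 (by enumerating all 12 distinct tours).
Excess = 100 − 80 = 20.

20 miles longer than the optimal tour.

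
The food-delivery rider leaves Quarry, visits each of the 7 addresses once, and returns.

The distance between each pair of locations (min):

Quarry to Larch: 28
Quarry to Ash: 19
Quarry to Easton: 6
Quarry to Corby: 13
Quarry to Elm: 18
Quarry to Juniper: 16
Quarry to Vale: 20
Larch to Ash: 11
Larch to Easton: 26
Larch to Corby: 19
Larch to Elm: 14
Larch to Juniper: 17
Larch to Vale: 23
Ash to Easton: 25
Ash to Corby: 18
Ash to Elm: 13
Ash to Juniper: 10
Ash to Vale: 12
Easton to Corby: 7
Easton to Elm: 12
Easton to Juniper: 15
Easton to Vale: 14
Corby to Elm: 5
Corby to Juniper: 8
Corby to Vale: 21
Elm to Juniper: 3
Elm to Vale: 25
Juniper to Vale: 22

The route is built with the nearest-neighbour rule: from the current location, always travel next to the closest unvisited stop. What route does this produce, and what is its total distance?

From Quarry: distances to unvisited — Easton=6, Corby=13, Juniper=16, Elm=18, Ash=19, Vale=20, Larch=28. Nearest is Easton (6).
From Easton: distances to unvisited — Corby=7, Elm=12, Vale=14, Juniper=15, Ash=25, Larch=26. Nearest is Corby (7).
From Corby: distances to unvisited — Elm=5, Juniper=8, Ash=18, Larch=19, Vale=21. Nearest is Elm (5).
From Elm: distances to unvisited — Juniper=3, Ash=13, Larch=14, Vale=25. Nearest is Juniper (3).
From Juniper: distances to unvisited — Ash=10, Larch=17, Vale=22. Nearest is Ash (10).
From Ash: distances to unvisited — Larch=11, Vale=12. Nearest is Larch (11).
From Larch: distances to unvisited — Vale=23. Nearest is Vale (23).
Return Vale→Quarry: 20.
Total = 6 + 7 + 5 + 3 + 10 + 11 + 23 + 20 = 85.

85 min along Quarry → Easton → Corby → Elm → Juniper → Ash → Larch → Vale → Quarry.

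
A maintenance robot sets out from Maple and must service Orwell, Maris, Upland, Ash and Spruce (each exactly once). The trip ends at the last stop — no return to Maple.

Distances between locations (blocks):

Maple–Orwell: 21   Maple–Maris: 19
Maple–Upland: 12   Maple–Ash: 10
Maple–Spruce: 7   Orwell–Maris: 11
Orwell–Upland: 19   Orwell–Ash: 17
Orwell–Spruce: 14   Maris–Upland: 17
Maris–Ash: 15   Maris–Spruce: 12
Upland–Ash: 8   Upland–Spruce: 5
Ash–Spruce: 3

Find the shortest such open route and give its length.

Shortest open route: 46 blocks.

There are 5! = 120 possible orderings.
Maple→Orwell→Maris→Upland→Ash→Spruce: 21+11+17+8+3 = 60
Maple→Orwell→Maris→Upland→Spruce→Ash: 21+11+17+5+3 = 57
Maple→Orwell→Maris→Ash→Upland→Spruce: 21+11+15+8+5 = 60
Maple→Orwell→Maris→Ash→Spruce→Upland: 21+11+15+3+5 = 55
Maple→Orwell→Maris→Spruce→Upland→Ash: 21+11+12+5+8 = 57
Maple→Orwell→Maris→Spruce→Ash→Upland: 21+11+12+3+8 = 55
Maple→Orwell→Upland→Maris→Ash→Spruce: 21+19+17+15+3 = 75
Maple→Orwell→Upland→Maris→Spruce→Ash: 21+19+17+12+3 = 72
Maple→Orwell→Upland→Ash→Maris→Spruce: 21+19+8+15+12 = 75
Maple→Orwell→Upland→Ash→Spruce→Maris: 21+19+8+3+12 = 63
Maple→Orwell→Upland→Spruce→Maris→Ash: 21+19+5+12+15 = 72
Maple→Orwell→Upland→Spruce→Ash→Maris: 21+19+5+3+15 = 63
Maple→Orwell→Ash→Maris→Upland→Spruce: 21+17+15+17+5 = 75
Maple→Orwell→Ash→Maris→Spruce→Upland: 21+17+15+12+5 = 70
… (106 more)
Maple→Upland→Ash→Spruce→Maris→Orwell: 12+8+3+12+11 = 46  ← best
The minimum is 46.
One shortest path: Maple → Upland → Ash → Spruce → Maris → Orwell.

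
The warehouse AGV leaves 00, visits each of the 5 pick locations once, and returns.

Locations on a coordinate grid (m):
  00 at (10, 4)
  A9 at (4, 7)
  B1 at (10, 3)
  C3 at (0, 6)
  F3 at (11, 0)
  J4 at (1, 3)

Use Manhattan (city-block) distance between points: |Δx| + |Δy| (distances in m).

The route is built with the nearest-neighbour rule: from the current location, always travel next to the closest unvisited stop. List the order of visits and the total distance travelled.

00 → [B1:1 / F3:5 / A9:9 / J4:10 / C3:12] → B1 (1)
B1 → [F3:4 / J4:9 / A9:10 / C3:13] → F3 (4)
F3 → [J4:13 / A9:14 / C3:17] → J4 (13)
J4 → [C3:4 / A9:7] → C3 (4)
C3 → [A9:5] → A9 (5)
Return A9→00: 9.
Total = 1 + 4 + 13 + 4 + 5 + 9 = 36.

Nearest-neighbour total = 36 m; route 00 → B1 → F3 → J4 → C3 → A9 → 00.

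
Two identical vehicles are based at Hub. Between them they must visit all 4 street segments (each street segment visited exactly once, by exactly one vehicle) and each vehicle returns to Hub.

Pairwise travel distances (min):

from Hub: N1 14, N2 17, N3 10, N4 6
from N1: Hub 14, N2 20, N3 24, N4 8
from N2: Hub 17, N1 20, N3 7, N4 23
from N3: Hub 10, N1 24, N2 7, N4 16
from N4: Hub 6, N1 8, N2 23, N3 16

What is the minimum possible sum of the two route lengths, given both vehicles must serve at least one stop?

There are 2^3 − 1 = 7 ways to divide the 4 stops into two non-empty groups. For each, the best each vehicle can do is its own shortest tour through its group:
  {N1} + {N2, N3, N4}: 28 + 46 = 74
  {N2} + {N1, N3, N4}: 34 + 48 = 82
  {N1, N2} + {N3, N4}: 51 + 32 = 83
  {N3} + {N1, N2, N4}: 20 + 51 = 71
  {N1, N3} + {N2, N4}: 48 + 46 = 94
  {N2, N3} + {N1, N4}: 34 + 28 = 62
  … (7 splits in total)
Best: vehicle 1 Hub → N2 → N3 → Hub = 34; vehicle 2 Hub → N1 → N4 → Hub = 28; combined 62.

62 min — the smallest possible combined total.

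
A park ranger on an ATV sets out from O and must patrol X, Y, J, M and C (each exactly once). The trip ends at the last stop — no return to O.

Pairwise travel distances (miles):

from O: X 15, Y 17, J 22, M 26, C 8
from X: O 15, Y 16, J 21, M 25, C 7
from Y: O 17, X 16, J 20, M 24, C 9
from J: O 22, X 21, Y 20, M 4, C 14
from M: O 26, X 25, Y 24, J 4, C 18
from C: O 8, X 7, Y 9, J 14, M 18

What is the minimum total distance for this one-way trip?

55 miles — the minimum one-way total.

There are 5! = 120 possible orderings.
O→X→Y→J→M→C: 15+16+20+4+18 = 73
O→X→Y→J→C→M: 15+16+20+14+18 = 83
O→X→Y→M→J→C: 15+16+24+4+14 = 73
O→X→Y→M→C→J: 15+16+24+18+14 = 87
O→X→Y→C→J→M: 15+16+9+14+4 = 58
O→X→Y→C→M→J: 15+16+9+18+4 = 62
O→X→J→Y→M→C: 15+21+20+24+18 = 98
O→X→J→Y→C→M: 15+21+20+9+18 = 83
O→X→J→M→Y→C: 15+21+4+24+9 = 73
O→X→J→M→C→Y: 15+21+4+18+9 = 67
O→X→J→C→Y→M: 15+21+14+9+24 = 83
O→X→J→C→M→Y: 15+21+14+18+24 = 92
O→X→M→Y→J→C: 15+25+24+20+14 = 98
O→X→M→Y→C→J: 15+25+24+9+14 = 87
… (106 more)
O→X→C→Y→J→M: 15+7+9+20+4 = 55  ← best
The minimum is 55.
One shortest path: O → X → C → Y → J → M.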